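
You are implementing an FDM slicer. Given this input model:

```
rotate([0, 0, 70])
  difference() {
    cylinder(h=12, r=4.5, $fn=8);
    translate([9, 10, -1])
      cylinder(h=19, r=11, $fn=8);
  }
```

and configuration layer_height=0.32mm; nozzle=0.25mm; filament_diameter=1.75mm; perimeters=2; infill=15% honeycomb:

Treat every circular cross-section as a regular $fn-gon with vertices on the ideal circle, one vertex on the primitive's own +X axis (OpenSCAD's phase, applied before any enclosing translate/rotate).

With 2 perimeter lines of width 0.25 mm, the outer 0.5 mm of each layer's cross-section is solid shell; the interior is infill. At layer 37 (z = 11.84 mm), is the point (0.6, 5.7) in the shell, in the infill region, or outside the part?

outside

At z = 11.84 mm: the r=4.5 cylinder contributes a regular 8-gon of circumradius 4.5; the r=11 cylinder at (9, 10) gives a regular 8-gon of circumradius 11 (constant along its height); Subtracting the remaining from the first: starting from the r=4.5 cylinder, the r=11 cylinder at (9, 10) partially overlaps it — only the 5.04 mm² overlap (of its 342.24 mm²) is removed, clipping the outline — 1 connected region; (rotated 70° about Z; rotation is an isometry so areas/perimeters/island counts are preserved). Overall, the cross-section is a single solid region. Undo the 70° rotation: the query point maps to (5.561, 1.386) in the un-rotated model frame. The nearest boundary edge runs (4.07, 1.04)→(4.50, 0.00); distance from the point to it = 1.51 mm. The point is not inside any of the regions above, so it lies outside the cross-section (1.51 mm from the nearest boundary).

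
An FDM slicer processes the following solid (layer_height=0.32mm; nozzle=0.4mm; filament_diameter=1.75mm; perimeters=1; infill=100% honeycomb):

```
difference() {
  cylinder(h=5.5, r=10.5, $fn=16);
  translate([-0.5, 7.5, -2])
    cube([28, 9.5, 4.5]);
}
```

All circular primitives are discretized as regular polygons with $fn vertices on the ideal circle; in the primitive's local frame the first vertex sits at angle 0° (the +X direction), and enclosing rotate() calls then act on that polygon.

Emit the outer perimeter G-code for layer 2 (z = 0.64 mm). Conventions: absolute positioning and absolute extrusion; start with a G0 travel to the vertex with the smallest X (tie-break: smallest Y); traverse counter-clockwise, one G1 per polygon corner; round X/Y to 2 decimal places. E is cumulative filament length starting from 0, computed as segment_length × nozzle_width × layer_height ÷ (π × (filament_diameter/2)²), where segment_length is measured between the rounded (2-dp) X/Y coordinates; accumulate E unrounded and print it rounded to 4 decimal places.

At z = 0.64 mm: the cylinder: section is a regular 16-gon, circumradius r=10.5; the cube at (-0.5, 7.5) is present — its section is the full 28×9.5 rectangle; Taking the first minus the rest: starting from the r=10.5 cylinder, the 28×9.5 cube at (-0.5, 7.5) partially overlaps it — only the 15.55 mm² overlap (of its 266.00 mm²) is removed, clipping the outline — 1 connected region. The outline is a single polygon with 17 vertices. Extrusion per mm of travel: 0.4 × 0.32 / (π × 0.875²) = 0.053216. Accumulating E over each segment gives final E = 3.6019.

G0 X-10.50 Y0.00 Z0.64
G1 X-9.70 Y-4.02 E0.2181
G1 X-7.42 Y-7.42 E0.4360
G1 X-4.02 Y-9.70 E0.6538
G1 X0.00 Y-10.50 E0.8720
G1 X4.02 Y-9.70 E1.0901
G1 X7.42 Y-7.42 E1.3079
G1 X9.70 Y-4.02 E1.5258
G1 X10.50 Y0.00 E1.7439
G1 X9.70 Y4.02 E1.9620
G1 X7.42 Y7.42 E2.1799
G1 X7.31 Y7.50 E2.1871
G1 X-0.50 Y7.50 E2.6027
G1 X-0.50 Y10.40 E2.7571
G1 X-4.02 Y9.70 E2.9481
G1 X-7.42 Y7.42 E3.1659
G1 X-9.70 Y4.02 E3.3838
G1 X-10.50 Y0.00 E3.6019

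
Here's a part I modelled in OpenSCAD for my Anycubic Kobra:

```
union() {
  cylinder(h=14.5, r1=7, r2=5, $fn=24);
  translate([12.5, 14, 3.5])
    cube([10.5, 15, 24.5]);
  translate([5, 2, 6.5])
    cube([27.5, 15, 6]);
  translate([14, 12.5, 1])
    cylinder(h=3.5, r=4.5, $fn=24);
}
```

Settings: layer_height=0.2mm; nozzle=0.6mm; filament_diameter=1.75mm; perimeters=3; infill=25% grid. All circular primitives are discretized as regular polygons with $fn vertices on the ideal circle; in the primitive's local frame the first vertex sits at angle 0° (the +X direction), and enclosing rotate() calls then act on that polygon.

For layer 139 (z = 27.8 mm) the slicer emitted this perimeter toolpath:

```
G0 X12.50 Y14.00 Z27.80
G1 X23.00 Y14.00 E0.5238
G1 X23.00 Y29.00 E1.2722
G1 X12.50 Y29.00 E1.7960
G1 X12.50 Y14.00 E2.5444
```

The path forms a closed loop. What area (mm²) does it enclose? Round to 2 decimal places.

157.50 mm²

Apply the shoelace formula to the sequence of (X, Y) vertices; enclosed area = 157.50 mm².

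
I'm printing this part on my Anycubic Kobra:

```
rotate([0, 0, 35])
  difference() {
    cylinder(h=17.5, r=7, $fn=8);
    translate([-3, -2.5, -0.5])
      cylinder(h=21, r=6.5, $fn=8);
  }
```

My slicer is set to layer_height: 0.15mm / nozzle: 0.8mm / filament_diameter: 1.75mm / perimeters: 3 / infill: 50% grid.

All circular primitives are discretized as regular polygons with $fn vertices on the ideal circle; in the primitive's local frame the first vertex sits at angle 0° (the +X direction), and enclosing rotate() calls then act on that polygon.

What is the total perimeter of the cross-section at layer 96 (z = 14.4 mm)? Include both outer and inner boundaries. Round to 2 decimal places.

43.94 mm

At z = 14.4 mm: the r=7 cylinder contributes a regular 8-gon of circumradius 7 (perimeter = 2·8·7.000·sin(180°/8) = 42.86 mm); the cylinder at (-3, -2.5): section is a regular 8-gon, circumradius r=6.5 (perimeter = 2·8·6.500·sin(180°/8) = 39.80 mm); Subtracting the remaining from the first: starting from the r=7 cylinder, the r=6.5 cylinder at (-3, -2.5) partially overlaps it — only the 79.22 mm² overlap (of its 119.50 mm²) is removed, clipping the outline — boundary = 43.94 mm; (rotated 35° about Z; rotation is an isometry so areas/perimeters/island counts are preserved). Overall, the cross-section is a single solid region. Total boundary length (outer) = 43.94 mm.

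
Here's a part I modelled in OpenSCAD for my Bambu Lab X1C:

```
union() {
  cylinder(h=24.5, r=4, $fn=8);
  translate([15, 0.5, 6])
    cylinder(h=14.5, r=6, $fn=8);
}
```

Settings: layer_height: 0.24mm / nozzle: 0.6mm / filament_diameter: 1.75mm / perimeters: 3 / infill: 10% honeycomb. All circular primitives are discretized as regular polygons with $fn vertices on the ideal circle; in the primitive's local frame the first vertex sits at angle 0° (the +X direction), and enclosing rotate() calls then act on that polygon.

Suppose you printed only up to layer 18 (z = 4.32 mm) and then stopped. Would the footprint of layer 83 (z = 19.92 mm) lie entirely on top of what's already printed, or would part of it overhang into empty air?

Compare the two slices. At z = 4.32: the r=4 cylinder contributes a regular 8-gon of circumradius 4 (area = (8/2)·4.000²·sin(360°/8) = 45.25 mm²); the cylinder at (15, 0.5) is not intersected at this z (z outside [6, 20.5]); Taking the union: only the r=4 cylinder is present, so the union is just that shape — area = 45.25 mm². At z = 19.92: the cylinder: section is a regular 8-gon, circumradius r=4 (area = (8/2)·4.000²·sin(360°/8) = 45.25 mm²); the cylinder at (15, 0.5): section is a regular 8-gon, circumradius r=6 (area = (8/2)·6.000²·sin(360°/8) = 101.82 mm²); Merging all regions: the 2 present regions are separate (no shared area or edge), so areas and boundary lengths simply add and each stays a separate island — area = 147.08 mm². Checking containment: at z = 19.92 the cross-section extends beyond the z = 4.32 cross-section by about 101.82 mm².

part overhangs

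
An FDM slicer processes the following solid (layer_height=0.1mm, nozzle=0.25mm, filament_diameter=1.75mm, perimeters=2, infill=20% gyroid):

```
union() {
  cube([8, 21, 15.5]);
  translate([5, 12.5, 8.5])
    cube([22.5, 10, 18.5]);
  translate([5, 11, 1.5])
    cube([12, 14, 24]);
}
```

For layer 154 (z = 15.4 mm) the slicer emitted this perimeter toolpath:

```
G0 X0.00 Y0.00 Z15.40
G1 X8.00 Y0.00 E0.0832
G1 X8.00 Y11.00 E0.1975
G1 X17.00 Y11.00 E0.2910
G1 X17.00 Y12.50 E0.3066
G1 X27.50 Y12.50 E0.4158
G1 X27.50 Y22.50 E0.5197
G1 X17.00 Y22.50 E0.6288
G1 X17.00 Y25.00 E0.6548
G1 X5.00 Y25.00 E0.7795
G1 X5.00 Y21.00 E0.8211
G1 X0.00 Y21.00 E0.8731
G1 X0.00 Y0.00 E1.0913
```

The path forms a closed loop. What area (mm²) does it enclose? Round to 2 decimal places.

411.00 mm²

Apply the shoelace formula to the sequence of (X, Y) vertices; enclosed area = 411.00 mm².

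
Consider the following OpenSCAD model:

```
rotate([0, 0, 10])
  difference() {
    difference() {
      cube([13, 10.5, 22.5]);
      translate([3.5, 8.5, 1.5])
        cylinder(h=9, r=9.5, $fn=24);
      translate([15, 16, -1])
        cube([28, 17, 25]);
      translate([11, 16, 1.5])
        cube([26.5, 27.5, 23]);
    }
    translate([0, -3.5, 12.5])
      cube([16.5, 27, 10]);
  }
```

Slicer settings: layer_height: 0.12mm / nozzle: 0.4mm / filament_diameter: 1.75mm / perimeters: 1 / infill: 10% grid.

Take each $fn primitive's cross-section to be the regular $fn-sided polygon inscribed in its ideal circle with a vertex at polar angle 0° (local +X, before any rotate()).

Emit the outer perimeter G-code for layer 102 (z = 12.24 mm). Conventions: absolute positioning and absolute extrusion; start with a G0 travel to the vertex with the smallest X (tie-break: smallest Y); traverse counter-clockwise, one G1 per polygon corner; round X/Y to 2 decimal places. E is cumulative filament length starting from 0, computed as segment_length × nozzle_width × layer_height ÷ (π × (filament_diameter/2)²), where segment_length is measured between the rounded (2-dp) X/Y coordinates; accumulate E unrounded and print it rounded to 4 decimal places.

At z = 12.24 mm: the 13×10.5 cube contributes its full rectangle; the cylinder at (3.5, 8.5) does not reach this height (z outside [1.5, 10.5]); the cube at (15, 16) is present — its section is the full 28×17 rectangle; the 26.5×27.5 cube at (11, 16) contributes its full rectangle; After the difference (first − rest): starting from the 13×10.5 cube, the 28×17 cube at (15, 16) misses the remaining region (no effect); the 26.5×27.5 cube at (11, 16) misses the remaining region (no effect) — 1 connected region; the cube at (0, -3.5) is absent (z outside [12.5, 22.5]); Subtracting the remaining from the first: none of the subtracted shapes is present at this height, so that combined region is unchanged — 1 connected region; (rotated 10° about Z; rotation is an isometry so areas/perimeters/island counts are preserved). The outline is a single polygon with 4 vertices. Extrusion per mm of travel: 0.4 × 0.12 / (π × 0.875²) = 0.019956. Accumulating E over each segment gives final E = 0.9378.

G0 X-1.82 Y10.34 Z12.24
G1 X0.00 Y0.00 E0.2095
G1 X12.80 Y2.26 E0.4689
G1 X10.98 Y12.60 E0.6784
G1 X-1.82 Y10.34 E0.9378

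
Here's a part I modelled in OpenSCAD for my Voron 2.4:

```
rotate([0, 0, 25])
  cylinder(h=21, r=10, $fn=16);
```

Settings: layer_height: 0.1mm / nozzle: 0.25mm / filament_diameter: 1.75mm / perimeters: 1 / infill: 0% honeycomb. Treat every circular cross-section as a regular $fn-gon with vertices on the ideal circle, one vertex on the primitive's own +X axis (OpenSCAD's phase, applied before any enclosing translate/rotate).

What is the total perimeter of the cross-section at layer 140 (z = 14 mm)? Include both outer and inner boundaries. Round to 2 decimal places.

62.43 mm

At z = 14 mm: the cylinder: section is a regular 16-gon, circumradius r=10 (perimeter = 2·16·10.000·sin(180°/16) = 62.43 mm); (rotated 25° about Z; rotation is an isometry so areas/perimeters/island counts are preserved). Overall, the cross-section is a single solid region. Total boundary length (outer) = 62.43 mm.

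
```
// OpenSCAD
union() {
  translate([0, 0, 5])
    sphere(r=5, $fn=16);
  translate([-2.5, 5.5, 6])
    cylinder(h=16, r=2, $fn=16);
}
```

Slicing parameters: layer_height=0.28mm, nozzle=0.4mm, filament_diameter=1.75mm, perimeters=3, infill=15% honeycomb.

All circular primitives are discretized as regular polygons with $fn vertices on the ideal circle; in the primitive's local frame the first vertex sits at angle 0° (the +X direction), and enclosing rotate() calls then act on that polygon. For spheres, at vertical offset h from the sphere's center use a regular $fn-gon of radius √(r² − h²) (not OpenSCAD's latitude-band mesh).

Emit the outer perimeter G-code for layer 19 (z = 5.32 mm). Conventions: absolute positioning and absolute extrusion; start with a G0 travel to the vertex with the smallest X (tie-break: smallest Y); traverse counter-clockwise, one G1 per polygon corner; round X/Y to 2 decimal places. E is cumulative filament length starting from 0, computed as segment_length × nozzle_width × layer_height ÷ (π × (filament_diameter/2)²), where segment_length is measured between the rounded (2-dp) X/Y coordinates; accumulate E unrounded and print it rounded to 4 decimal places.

At z = 5.32 mm: the r=5 sphere slices to a regular 16-gon of circumradius 4.990 (√(r²−h²) with h=0.32 from center); the cylinder at (-2.5, 5.5) is absent (z outside [6, 22]); Taking the union: only the r=5 sphere is present, so the union is just that shape — 1 connected region. The outline is a single polygon with 16 vertices. Extrusion per mm of travel: 0.4 × 0.28 / (π × 0.875²) = 0.046564. Accumulating E over each segment gives final E = 1.4507.

G0 X-4.99 Y0.00 Z5.32
G1 X-4.61 Y-1.91 E0.0907
G1 X-3.53 Y-3.53 E0.1813
G1 X-1.91 Y-4.61 E0.2720
G1 X0.00 Y-4.99 E0.3627
G1 X1.91 Y-4.61 E0.4534
G1 X3.53 Y-3.53 E0.5440
G1 X4.61 Y-1.91 E0.6347
G1 X4.99 Y0.00 E0.7254
G1 X4.61 Y1.91 E0.8160
G1 X3.53 Y3.53 E0.9067
G1 X1.91 Y4.61 E0.9974
G1 X0.00 Y4.99 E1.0880
G1 X-1.91 Y4.61 E1.1787
G1 X-3.53 Y3.53 E1.2694
G1 X-4.61 Y1.91 E1.3600
G1 X-4.99 Y0.00 E1.4507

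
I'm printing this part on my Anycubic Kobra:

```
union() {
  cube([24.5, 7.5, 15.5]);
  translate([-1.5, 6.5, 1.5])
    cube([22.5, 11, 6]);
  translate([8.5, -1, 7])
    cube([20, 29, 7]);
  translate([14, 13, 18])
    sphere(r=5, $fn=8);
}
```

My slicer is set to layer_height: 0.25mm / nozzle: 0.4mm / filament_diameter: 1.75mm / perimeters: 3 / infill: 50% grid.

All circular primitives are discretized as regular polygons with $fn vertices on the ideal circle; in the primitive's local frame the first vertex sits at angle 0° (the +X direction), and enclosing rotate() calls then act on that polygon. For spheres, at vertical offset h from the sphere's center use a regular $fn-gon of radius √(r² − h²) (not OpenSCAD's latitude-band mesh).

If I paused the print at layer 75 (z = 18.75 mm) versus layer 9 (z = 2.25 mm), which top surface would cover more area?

layer 9 (z = 2.25 mm)

Layer 75 (z = 18.75): the cube is absent (z outside [0, 15.5]); the cube at (-1.5, 6.5) is absent (z outside [1.5, 7.5]); the cube at (8.5, -1) is absent (z outside [7, 14]); the r=5 sphere at (14, 13) contributes a regular 8-gon of circumradius √(5²−0.75²) = 4.943 (area = (8/2)·4.943²·sin(360°/8) = 69.12 mm²); Taking the union: only the r=5 sphere at (14, 13) is present, so the union is just that shape — area = 69.12 mm². So its area = 69.12 mm². Layer 9 (z = 2.25): the cube is present — its section is the full 24.5×7.5 rectangle (area 183.75 mm²); the cube at (-1.5, 6.5) is present — its section is the full 22.5×11 rectangle (area 247.50 mm²); the cube at (8.5, -1) does not reach this height (z outside [7, 14]); the sphere at (14, 13) is not intersected at this z (|z−center|=15.750 > r=5); Combining (union): the regions partially overlap — summed areas 431.25 mm² minus the doubly-counted overlap 21.00 mm² gives 410.25 mm² — area = 410.25 mm². So its area = 410.25 mm². Layer 9 is larger (410.25 vs 69.12 mm²).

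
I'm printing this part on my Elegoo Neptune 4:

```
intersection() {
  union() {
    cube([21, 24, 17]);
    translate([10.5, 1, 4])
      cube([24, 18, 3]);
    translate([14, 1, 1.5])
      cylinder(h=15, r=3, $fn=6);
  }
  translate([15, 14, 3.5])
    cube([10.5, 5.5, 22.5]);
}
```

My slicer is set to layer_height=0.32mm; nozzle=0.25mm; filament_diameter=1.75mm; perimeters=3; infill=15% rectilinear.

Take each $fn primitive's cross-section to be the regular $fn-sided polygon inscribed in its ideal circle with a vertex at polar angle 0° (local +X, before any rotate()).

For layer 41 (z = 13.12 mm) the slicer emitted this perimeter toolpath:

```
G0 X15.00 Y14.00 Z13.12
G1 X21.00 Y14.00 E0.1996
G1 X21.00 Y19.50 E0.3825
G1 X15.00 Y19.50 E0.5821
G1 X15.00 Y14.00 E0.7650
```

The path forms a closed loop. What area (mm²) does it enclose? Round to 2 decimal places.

Apply the shoelace formula to the sequence of (X, Y) vertices; enclosed area = 33.00 mm².

33.00 mm²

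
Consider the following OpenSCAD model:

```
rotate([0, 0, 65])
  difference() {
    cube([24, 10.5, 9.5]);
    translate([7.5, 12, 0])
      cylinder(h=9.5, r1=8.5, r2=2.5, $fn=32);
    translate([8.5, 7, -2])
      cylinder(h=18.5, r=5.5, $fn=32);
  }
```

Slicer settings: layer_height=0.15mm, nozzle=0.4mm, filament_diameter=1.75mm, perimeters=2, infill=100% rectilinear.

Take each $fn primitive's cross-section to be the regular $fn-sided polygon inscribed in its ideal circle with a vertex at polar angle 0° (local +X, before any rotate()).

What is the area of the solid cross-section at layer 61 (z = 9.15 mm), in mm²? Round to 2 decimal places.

169.21 mm²

At z = 9.15 mm: the 24×10.5 cube contributes its full rectangle (area 252.00 mm²); the cone at (7.5, 12) contributes a regular 32-gon of circumradius 2.721 (interpolated between r1=8.5 and r2=2.5 at t=0.963) (area = (32/2)·2.721²·sin(360°/32) = 23.11 mm²); the r=5.5 cylinder at (8.5, 7) gives a regular 32-gon of circumradius 5.5 (constant along its height) (area = (32/2)·5.500²·sin(360°/32) = 94.42 mm²); Subtracting the remaining from the first: starting from the 24×10.5 cube (252.00 mm²), the cone at (7.5, 12) partially overlaps it — only the 3.86 mm² overlap (of its 23.11 mm²) is removed, clipping the outline; the r=5.5 cylinder at (8.5, 7) partially overlaps it — only the 78.94 mm² overlap (of its 94.42 mm²) is removed, clipping the outline — area = 169.21 mm²; (rotated 65° about Z; rotation is an isometry so areas/perimeters/island counts are preserved). Overall, the cross-section is a single solid region. Net area = 169.21 mm².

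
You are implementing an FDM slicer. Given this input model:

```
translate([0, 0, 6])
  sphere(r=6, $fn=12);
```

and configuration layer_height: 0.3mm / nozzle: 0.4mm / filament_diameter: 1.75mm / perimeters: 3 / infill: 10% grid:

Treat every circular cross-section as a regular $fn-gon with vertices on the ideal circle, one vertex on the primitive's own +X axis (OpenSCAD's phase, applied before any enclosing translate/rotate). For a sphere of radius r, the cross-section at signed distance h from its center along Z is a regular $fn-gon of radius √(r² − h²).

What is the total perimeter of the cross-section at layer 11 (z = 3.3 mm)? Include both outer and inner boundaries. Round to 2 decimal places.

At z = 3.3 mm: the r=6 sphere contributes a regular 12-gon of circumradius √(6²−2.7²) = 5.358 (perimeter = 2·12·5.358·sin(180°/12) = 33.28 mm). Overall, the cross-section is a single solid region. Total boundary length (outer) = 33.28 mm.

33.28 mm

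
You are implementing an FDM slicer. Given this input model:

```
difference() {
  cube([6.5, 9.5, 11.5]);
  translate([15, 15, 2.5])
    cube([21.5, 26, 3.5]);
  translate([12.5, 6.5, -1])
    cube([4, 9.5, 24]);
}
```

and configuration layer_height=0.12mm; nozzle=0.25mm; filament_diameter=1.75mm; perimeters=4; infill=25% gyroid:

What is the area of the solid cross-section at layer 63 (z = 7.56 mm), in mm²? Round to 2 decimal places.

61.75 mm²

At z = 7.56 mm: the 6.5×9.5 cube contributes its full rectangle (area 61.75 mm²); the cube at (15, 15) is not intersected at this z (z outside [2.5, 6]); the cube at (12.5, 6.5) (footprint 4×9.5) is included at this height (area 38.00 mm²); Subtracting the remaining from the first: starting from the 6.5×9.5 cube (61.75 mm²), the 4×9.5 cube at (12.5, 6.5) misses the remaining region (no effect) — area = 61.75 mm². Overall, the cross-section is a single solid region. Net area = 61.75 mm².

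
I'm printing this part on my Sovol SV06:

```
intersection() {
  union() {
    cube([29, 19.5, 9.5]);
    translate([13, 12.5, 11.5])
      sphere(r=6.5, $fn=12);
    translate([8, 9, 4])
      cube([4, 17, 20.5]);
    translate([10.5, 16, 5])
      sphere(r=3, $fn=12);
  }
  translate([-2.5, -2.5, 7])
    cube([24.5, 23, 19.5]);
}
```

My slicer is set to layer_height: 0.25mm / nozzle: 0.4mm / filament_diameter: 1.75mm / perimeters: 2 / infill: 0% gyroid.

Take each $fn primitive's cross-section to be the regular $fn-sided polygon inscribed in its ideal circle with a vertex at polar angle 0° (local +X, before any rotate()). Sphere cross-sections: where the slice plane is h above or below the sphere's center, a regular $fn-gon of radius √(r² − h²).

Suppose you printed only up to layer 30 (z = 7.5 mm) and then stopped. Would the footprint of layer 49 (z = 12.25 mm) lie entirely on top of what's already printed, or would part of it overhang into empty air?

entirely on top

Compare the two slices. At z = 7.5: the cube (footprint 29×19.5) is included at this height (area 565.50 mm²); the r=6.5 sphere at (13, 12.5) slices to a regular 12-gon of circumradius 5.123 (√(r²−h²) with h=4 from center) (area = (12/2)·5.123²·sin(360°/12) = 78.75 mm²); the cube at (8, 9) (footprint 4×17) is included at this height (area 68.00 mm²); the r=3 sphere at (10.5, 16) contributes a regular 12-gon of circumradius √(3²−2.5²) = 1.658 (area = (12/2)·1.658²·sin(360°/12) = 8.25 mm²); Merging all regions: the regions partially overlap — summed areas 720.50 mm² minus the doubly-counted overlap 129.00 mm² gives 591.50 mm² — area = 591.50 mm²; the cube at (-2.5, -2.5) is present — its section is the full 24.5×23 rectangle (area 563.50 mm²); After intersecting: the 24.5×23 cube at (-2.5, -2.5) partially overlaps that combined region; clipping to the common part keeps 433.00 mm² — area = 433.00 mm². At z = 12.25: the cube is absent (z outside [0, 9.5]); the r=6.5 sphere at (13, 12.5) slices to a regular 12-gon of circumradius 6.457 (√(r²−h²) with h=0.75 from center) (area = (12/2)·6.457²·sin(360°/12) = 125.06 mm²); the 4×17 cube at (8, 9) contributes its full rectangle (area 68.00 mm²); the sphere at (10.5, 16) is absent (|z−center|=7.250 > r=3); Combining (union): the regions partially overlap — summed areas 193.06 mm² minus the doubly-counted overlap 35.46 mm² gives 157.60 mm² — area = 157.60 mm²; the cube at (-2.5, -2.5) is present — its section is the full 24.5×23 rectangle (area 563.50 mm²); Taking the intersection: the 24.5×23 cube at (-2.5, -2.5) partially overlaps the result so far; clipping to the common part keeps 135.60 mm² — area = 135.60 mm². Checking containment: the cross-section at z = 12.25 is a subset of the cross-section at z = 7.5.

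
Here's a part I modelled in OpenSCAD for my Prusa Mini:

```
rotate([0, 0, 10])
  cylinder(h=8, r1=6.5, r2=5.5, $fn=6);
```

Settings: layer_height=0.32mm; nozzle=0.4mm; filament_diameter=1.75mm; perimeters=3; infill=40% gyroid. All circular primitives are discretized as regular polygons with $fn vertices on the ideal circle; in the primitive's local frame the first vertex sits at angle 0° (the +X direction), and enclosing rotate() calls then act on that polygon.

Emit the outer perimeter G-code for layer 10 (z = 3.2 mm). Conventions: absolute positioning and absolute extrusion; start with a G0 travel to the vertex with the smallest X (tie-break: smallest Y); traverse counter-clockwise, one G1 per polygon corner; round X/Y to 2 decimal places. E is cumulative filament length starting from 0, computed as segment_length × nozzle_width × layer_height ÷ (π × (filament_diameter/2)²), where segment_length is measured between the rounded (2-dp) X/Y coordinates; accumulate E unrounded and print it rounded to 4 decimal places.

G0 X-6.01 Y-1.06 Z3.20
G1 X-2.09 Y-5.73 E0.3245
G1 X3.92 Y-4.67 E0.6492
G1 X6.01 Y1.06 E0.9738
G1 X2.09 Y5.73 E1.2983
G1 X-3.92 Y4.67 E1.6230
G1 X-6.01 Y-1.06 E1.9476

At z = 3.2 mm: the cone contributes a regular 6-gon of circumradius 6.100 (interpolated between r1=6.5 and r2=5.5 at t=0.400); (rotated 10° about Z; rotation is an isometry so areas/perimeters/island counts are preserved). The outline is a single polygon with 6 vertices. Extrusion per mm of travel: 0.4 × 0.32 / (π × 0.875²) = 0.053216. Accumulating E over each segment gives final E = 1.9476.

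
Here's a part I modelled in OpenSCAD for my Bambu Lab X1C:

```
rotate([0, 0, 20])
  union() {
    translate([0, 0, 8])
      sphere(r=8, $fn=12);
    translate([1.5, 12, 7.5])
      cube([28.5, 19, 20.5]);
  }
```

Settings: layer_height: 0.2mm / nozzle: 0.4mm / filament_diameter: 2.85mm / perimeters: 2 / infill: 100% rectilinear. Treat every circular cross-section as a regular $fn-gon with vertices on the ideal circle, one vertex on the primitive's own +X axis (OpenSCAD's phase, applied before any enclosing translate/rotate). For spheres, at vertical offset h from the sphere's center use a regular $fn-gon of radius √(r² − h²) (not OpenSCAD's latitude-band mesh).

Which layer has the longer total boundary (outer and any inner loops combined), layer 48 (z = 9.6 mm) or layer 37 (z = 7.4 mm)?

Layer 48 (z = 9.6): the r=8 sphere contributes a regular 12-gon of circumradius √(8²−1.6²) = 7.838 (perimeter = 2·12·7.838·sin(180°/12) = 48.69 mm); the cube at (1.5, 12) is present — its section is the full 28.5×19 rectangle (perimeter 95.00 mm); Combining (union): the 2 present regions are separate (no shared area or edge), so areas and boundary lengths simply add and each stays a separate island — boundary = 143.69 mm; (whole slice rotated 20° about Z — lengths, areas and connectivity unchanged). So its perimeter = 143.69 mm. Layer 37 (z = 7.4): the r=8 sphere slices to a regular 12-gon of circumradius 7.977 (√(r²−h²) with h=0.6 from center) (perimeter = 2·12·7.977·sin(180°/12) = 49.55 mm); the cube at (1.5, 12) is absent (z outside [7.5, 28]); Combining (union): only the r=8 sphere is present, so the union is just that shape — boundary = 49.55 mm; (whole slice rotated 20° about Z — lengths, areas and connectivity unchanged). So its perimeter = 49.55 mm. Layer 48 is larger (143.69 vs 49.55 mm).

layer 48 (z = 9.6 mm)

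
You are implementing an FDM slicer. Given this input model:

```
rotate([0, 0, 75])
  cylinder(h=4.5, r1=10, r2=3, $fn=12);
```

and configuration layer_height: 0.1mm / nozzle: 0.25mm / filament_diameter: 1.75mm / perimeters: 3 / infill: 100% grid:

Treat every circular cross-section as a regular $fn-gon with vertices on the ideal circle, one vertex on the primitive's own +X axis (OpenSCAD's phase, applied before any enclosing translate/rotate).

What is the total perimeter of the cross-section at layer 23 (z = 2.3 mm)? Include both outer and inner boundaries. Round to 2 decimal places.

39.89 mm

At z = 2.3 mm: the cone: at t=0.511 of its height the radius interpolates to r₁+(r₂−r₁)t = 6.422, giving a regular 12-gon of that circumradius (perimeter = 2·12·6.422·sin(180°/12) = 39.89 mm); (rotated 75° about Z; rotation is an isometry so areas/perimeters/island counts are preserved). Overall, the cross-section is a single solid region. Total boundary length (outer) = 39.89 mm.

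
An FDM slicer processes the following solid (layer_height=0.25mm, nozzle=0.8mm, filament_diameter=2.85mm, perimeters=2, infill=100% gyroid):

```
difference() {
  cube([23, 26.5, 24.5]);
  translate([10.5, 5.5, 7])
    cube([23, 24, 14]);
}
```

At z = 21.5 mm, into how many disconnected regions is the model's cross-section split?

At z = 21.5 mm: the cube (footprint 23×26.5) is included at this height; the cube at (10.5, 5.5) does not reach this height (z outside [7, 21]); Taking the first minus the rest: none of the subtracted shapes is present at this height, so the 23×26.5 cube is unchanged — 1 connected region. The result has 1 disconnected region.

1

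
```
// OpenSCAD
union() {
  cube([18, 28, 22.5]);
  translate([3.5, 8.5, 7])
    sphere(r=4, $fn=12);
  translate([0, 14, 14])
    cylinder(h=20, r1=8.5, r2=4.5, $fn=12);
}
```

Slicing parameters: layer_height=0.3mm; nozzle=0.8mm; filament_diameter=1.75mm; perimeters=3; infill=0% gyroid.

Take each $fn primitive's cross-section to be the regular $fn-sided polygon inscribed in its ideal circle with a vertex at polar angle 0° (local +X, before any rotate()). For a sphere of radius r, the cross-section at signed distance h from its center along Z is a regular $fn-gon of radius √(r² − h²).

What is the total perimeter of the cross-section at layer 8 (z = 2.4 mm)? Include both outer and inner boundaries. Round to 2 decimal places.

92.00 mm

At z = 2.4 mm: the 18×28 cube contributes its full rectangle (perimeter 92.00 mm); the sphere at (3.5, 8.5) does not reach this height (|z−center|=4.600 > r=4); the cone at (0, 14) is not intersected at this z (z outside [14, 34]); Merging all regions: only the 18×28 cube is present, so the union is just that shape — boundary = 92.00 mm. Overall, the cross-section is a single solid region. Total boundary length (outer) = 92.00 mm.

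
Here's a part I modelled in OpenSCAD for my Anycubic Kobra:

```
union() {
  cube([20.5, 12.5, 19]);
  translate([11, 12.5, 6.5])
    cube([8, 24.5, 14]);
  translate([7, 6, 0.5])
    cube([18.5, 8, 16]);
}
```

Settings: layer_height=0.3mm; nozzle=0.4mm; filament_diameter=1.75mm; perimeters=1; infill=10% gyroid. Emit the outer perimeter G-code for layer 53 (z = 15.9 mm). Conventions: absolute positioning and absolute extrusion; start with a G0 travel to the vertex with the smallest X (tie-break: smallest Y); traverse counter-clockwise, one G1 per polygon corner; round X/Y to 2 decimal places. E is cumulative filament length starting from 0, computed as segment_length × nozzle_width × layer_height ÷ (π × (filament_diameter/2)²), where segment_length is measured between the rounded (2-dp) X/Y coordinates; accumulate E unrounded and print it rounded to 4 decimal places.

At z = 15.9 mm: the cube is present — its section is the full 20.5×12.5 rectangle; the 8×24.5 cube at (11, 12.5) contributes its full rectangle; the cube at (7, 6) (footprint 18.5×8) is included at this height; Merging all regions: the regions partially overlap (shared area 99.75 mm²), so overlapping operands fuse into one piece — 1 connected region. The outline is a single polygon with 12 vertices. Extrusion per mm of travel: 0.4 × 0.3 / (π × 0.875²) = 0.049890. Accumulating E over each segment gives final E = 6.2363.

G0 X0.00 Y0.00 Z15.90
G1 X20.50 Y0.00 E1.0227
G1 X20.50 Y6.00 E1.3221
G1 X25.50 Y6.00 E1.5715
G1 X25.50 Y14.00 E1.9707
G1 X19.00 Y14.00 E2.2949
G1 X19.00 Y37.00 E3.4424
G1 X11.00 Y37.00 E3.8415
G1 X11.00 Y14.00 E4.9890
G1 X7.00 Y14.00 E5.1886
G1 X7.00 Y12.50 E5.2634
G1 X0.00 Y12.50 E5.6126
G1 X0.00 Y0.00 E6.2363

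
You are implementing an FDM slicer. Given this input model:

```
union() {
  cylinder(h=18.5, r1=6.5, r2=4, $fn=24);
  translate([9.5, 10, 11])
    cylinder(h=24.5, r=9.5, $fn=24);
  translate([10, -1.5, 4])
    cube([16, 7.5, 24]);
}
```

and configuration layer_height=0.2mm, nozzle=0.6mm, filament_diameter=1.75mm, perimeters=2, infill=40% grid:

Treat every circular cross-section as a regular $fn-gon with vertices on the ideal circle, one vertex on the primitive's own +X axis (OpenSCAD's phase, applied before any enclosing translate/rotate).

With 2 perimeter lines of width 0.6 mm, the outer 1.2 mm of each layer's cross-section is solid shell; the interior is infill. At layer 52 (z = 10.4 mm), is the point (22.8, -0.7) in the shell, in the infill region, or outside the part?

shell

At z = 10.4 mm: the cone: at t=0.562 of its height the radius interpolates to r₁+(r₂−r₁)t = 5.095, giving a regular 24-gon of that circumradius; the cylinder at (9.5, 10) does not reach this height (z outside [11, 35.5]); the 16×7.5 cube at (10, -1.5) contributes its full rectangle; Taking the union: the 2 present regions are separate (no shared area or edge), so areas and boundary lengths simply add and each stays a separate island — 2 connected regions. Overall, the cross-section has 2 separate islands. The nearest boundary edge runs (26.00, -1.50)→(10.00, -1.50); distance from the point to it = 0.80 mm. (Shell/infill is judged within the island containing the point — the largest one.) The point is inside the cross-section, 0.80 mm from the nearest boundary — within the 1.2 mm shell band (2 × 0.6).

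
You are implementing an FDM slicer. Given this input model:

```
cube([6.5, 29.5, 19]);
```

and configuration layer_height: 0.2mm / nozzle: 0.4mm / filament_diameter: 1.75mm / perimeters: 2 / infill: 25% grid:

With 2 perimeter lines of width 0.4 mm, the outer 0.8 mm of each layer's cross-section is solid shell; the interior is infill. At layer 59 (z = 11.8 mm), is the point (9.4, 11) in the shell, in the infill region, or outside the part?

At z = 11.8 mm: the cube (footprint 6.5×29.5) is included at this height. Overall, the cross-section is a single solid region. The nearest boundary edge runs (6.50, 0.00)→(6.50, 29.50); distance from the point to it = 2.90 mm. The point is not inside any of the regions above, so it lies outside the cross-section (2.90 mm from the nearest boundary).

outside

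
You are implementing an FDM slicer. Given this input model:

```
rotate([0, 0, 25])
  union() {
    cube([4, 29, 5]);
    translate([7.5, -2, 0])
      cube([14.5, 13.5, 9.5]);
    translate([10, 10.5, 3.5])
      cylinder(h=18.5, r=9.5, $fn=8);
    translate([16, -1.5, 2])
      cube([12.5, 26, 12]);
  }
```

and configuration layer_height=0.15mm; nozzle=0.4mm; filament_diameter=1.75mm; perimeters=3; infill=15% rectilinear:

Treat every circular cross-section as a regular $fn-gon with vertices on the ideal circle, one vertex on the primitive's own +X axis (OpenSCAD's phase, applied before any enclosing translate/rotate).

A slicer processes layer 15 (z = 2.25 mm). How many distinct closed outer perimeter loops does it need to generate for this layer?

At z = 2.25 mm: the cube (footprint 4×29) is included at this height; the 14.5×13.5 cube at (7.5, -2) contributes its full rectangle; the cylinder at (10, 10.5) does not reach this height (z outside [3.5, 22]); the cube at (16, -1.5) (footprint 12.5×26) is included at this height; Combining (union): the regions partially overlap (shared area 78.00 mm²), so overlapping operands fuse into one piece — 2 connected regions; (whole slice rotated 25° about Z — lengths, areas and connectivity unchanged). The result has 2 disconnected regions.

2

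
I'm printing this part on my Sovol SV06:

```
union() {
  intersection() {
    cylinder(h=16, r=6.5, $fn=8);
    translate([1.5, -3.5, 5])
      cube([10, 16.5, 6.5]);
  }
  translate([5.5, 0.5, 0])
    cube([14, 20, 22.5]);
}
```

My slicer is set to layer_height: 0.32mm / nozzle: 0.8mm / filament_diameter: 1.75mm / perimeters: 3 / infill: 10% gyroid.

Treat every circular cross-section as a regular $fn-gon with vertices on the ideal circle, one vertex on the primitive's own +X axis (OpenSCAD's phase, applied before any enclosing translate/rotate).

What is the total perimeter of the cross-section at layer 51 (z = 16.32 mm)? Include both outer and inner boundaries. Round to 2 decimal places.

At z = 16.32 mm: the cylinder does not reach this height (z outside [0, 16]); the cube at (1.5, -3.5) is not intersected at this z (z outside [5, 11.5]); After intersecting: at least one operand is absent at this height, so nothing remains; the cube at (5.5, 0.5) is present — its section is the full 14×20 rectangle (perimeter 68.00 mm); Taking the union: only the 14×20 cube at (5.5, 0.5) is present, so the union is just that shape — boundary = 68.00 mm. Overall, the cross-section is a single solid region. Total boundary length (outer) = 68.00 mm.

68.00 mm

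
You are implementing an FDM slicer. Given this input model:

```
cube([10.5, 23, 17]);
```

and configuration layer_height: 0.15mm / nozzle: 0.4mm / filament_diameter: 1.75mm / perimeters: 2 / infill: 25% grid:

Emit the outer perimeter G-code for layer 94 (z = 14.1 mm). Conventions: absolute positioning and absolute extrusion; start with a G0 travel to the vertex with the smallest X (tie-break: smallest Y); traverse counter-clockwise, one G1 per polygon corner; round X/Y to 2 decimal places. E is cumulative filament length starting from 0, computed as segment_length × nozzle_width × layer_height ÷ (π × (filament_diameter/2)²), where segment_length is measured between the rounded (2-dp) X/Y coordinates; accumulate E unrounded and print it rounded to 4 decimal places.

At z = 14.1 mm: the cube is present — its section is the full 10.5×23 rectangle. The outline is a single polygon with 4 vertices. Extrusion per mm of travel: 0.4 × 0.15 / (π × 0.875²) = 0.024945. Accumulating E over each segment gives final E = 1.6713.

G0 X0.00 Y0.00 Z14.10
G1 X10.50 Y0.00 E0.2619
G1 X10.50 Y23.00 E0.8357
G1 X0.00 Y23.00 E1.0976
G1 X0.00 Y0.00 E1.6713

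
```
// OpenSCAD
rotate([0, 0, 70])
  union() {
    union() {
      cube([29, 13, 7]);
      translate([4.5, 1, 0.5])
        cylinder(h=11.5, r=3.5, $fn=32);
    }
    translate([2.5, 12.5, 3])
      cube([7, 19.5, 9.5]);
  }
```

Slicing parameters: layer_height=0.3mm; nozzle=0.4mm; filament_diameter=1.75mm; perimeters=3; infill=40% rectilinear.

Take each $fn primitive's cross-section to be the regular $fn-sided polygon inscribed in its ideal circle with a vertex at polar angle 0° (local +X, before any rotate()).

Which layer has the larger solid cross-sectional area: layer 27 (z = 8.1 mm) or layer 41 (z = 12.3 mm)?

layer 27 (z = 8.1 mm)

Layer 27 (z = 8.1): the cube is absent (z outside [0, 7]); the r=3.5 cylinder at (4.5, 1) contributes a regular 32-gon of circumradius 3.5 (area = (32/2)·3.500²·sin(360°/32) = 38.24 mm²); Merging all regions: only the r=3.5 cylinder at (4.5, 1) is present, so the union is just that shape — area = 38.24 mm²; the cube at (2.5, 12.5) is present — its section is the full 7×19.5 rectangle (area 136.50 mm²); Taking the union: the 2 present regions are separate (no shared area or edge), so areas and boundary lengths simply add and each stays a separate island — area = 174.74 mm²; (rotated 70° about Z; rotation is an isometry so areas/perimeters/island counts are preserved). So its area = 174.74 mm². Layer 41 (z = 12.3): the cube does not reach this height (z outside [0, 7]); the cylinder at (4.5, 1) does not reach this height (z outside [0.5, 12]); Combining (union): nothing is present at this height; the cube at (2.5, 12.5) is present — its section is the full 7×19.5 rectangle (area 136.50 mm²); Merging all regions: only the 7×19.5 cube at (2.5, 12.5) is present, so the union is just that shape — area = 136.50 mm²; (whole slice rotated 70° about Z — lengths, areas and connectivity unchanged). So its area = 136.50 mm². Layer 27 is larger (174.74 vs 136.50 mm²).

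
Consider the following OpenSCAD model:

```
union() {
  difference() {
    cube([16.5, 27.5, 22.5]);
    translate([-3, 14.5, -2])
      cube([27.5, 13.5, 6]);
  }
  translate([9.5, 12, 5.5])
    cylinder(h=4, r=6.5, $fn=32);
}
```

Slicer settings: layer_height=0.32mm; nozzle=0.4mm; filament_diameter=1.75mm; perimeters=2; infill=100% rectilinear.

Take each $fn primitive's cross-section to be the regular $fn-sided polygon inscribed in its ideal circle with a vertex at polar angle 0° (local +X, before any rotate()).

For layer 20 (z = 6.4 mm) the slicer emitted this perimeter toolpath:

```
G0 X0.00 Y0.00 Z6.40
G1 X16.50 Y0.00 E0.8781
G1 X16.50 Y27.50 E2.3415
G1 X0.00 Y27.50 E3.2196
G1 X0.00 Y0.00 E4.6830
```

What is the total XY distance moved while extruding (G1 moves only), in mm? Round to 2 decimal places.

Sum the Euclidean lengths of each G1 segment: total = 88.00 mm.

88.00 mm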